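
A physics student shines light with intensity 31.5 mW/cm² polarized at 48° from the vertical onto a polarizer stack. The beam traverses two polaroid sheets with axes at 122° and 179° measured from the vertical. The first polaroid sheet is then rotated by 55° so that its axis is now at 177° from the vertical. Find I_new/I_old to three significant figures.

Before rotation:
By Malus's law, I₁ = I₀ cos²(122° − 48°) = I₀ cos²(74°) = 0.07598 I₀.
I₂ = I₁ cos²(179° − 122°) = 0.07598 I₀ · cos²(57°) = 0.02254 I₀.
After rotation:
I₁ = I₀ cos²(177° − 48°) = I₀ cos²(51°) = 0.396 I₀.
I₂ = I₁ cos²(179° − 177°) = 0.396 I₀ · cos²(2°) = 0.3956 I₀.
Ratio = 0.3956 / 0.02254 = 17.55.

I_new/I_old ≈ 17.6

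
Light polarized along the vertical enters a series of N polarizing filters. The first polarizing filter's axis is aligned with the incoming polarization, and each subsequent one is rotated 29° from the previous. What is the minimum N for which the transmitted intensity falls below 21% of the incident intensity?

N = 7

First polarizer is aligned with the polarization: full transmission.
Each further stage multiplies by cos²(29°) = 0.765.
After N polarizers: T = 0.765^(N−1). Require T < 0.21 ⇒ N−1 > ln(0.21)/ln(0.765) = 5.82, so N−1 ≥ 6 and N = 7.
Check: N=7 gives T = 0.2004 < 0.21; N=6 gives T = 0.2619.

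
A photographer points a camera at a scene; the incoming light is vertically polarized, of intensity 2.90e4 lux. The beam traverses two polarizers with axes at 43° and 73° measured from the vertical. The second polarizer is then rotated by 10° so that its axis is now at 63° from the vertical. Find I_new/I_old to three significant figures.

I_new/I_old ≈ 1.18

Before rotation:
I₁ = I₀ cos²(43° − 0°) = I₀ cos²(43°) = 0.5349 I₀.
I₂ = I₁ cos²(73° − 43°) = 0.5349 I₀ · cos²(30°) = 0.4012 I₀.
After rotation:
I₁ = I₀ cos²(43° − 0°) = I₀ cos²(43°) = 0.5349 I₀.
I₂ = I₁ cos²(63° − 43°) = 0.5349 I₀ · cos²(20°) = 0.4723 I₀.
Ratio = 0.4723 / 0.4012 = 1.177.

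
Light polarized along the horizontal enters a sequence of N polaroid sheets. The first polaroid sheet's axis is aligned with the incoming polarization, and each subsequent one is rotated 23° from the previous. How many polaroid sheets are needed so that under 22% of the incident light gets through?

N = 11

First polarizer is aligned with the polarization: full transmission.
Each further stage multiplies by cos²(23°) = 0.8473.
After N polarizers: T = 0.8473^(N−1). Require T < 0.22 ⇒ N−1 > ln(0.22)/ln(0.8473) = 9.14, so N−1 ≥ 10 and N = 11.
Check: N=11 gives T = 0.1908 < 0.22; N=10 gives T = 0.2251.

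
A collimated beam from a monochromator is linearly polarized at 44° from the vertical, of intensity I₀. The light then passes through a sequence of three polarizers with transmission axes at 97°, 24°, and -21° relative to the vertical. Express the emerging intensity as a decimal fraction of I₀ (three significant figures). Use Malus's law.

≈ 0.0155 I₀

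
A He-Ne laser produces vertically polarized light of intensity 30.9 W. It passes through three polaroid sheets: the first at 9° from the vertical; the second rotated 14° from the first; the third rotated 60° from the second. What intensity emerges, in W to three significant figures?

I ≈ 7.09 W

I₁ = 30.9 W · cos²(9°) = 30.14 W.
I₂ = I₁ · cos²(14°) = 30.14 · 0.9415 = 28.38 W.
I₃ = I₂ · cos²(60°) = 28.38 · 0.25 = 7.095 W.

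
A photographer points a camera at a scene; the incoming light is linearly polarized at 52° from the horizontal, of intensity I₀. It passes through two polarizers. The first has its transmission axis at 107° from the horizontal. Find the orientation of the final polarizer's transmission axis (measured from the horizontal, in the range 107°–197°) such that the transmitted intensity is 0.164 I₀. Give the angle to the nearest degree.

By Malus's law, I₁ = I₀ cos²(107° − 52°) = I₀ cos²(55°) = 0.329 I₀.
Need I₂/I₀ = 0.164, so cos²(θ − 107°) = 0.164 / 0.329 = 0.4985.
θ − 107° = arccos(√0.4985) = 45.1°, giving θ ≈ 107 + 45.1 = 152.1°.

θ ≈ 152°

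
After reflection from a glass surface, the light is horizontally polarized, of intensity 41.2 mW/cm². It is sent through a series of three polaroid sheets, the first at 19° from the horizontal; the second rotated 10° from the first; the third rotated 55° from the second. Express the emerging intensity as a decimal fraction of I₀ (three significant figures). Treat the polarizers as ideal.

By Malus's law, I₁ = 41.2 mW/cm² · cos²(19°) = 36.83 mW/cm².
I₂ = I₁ · cos²(10°) = 36.83 · 0.9698 = 35.72 mW/cm².
I₃ = I₂ · cos²(55°) = 35.72 · 0.329 = 11.75 mW/cm².
Transmitted fraction = 0.2852.

I/I₀ ≈ 0.285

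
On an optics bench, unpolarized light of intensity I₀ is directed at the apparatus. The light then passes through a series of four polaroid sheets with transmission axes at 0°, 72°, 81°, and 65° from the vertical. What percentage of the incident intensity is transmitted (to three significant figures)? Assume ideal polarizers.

Unpolarized light through the first polarizer → I₁ = ½ I₀, now polarized at 0°.
I₂ = I₁ cos²(72° − 0°) = 0.5 I₀ · cos²(72°) = 0.04775 I₀.
I₃ = I₂ cos²(81° − 72°) = 0.04775 I₀ · cos²(9°) = 0.04658 I₀.
I₄ = I₃ cos²(65° − 81°) = 0.04658 I₀ · cos²(16°) = 0.04304 I₀.
That is 4.304% of the incident intensity.

≈ 4.30%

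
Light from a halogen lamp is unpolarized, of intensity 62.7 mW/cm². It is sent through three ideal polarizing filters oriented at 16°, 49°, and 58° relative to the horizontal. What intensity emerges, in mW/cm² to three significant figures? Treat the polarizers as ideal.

Unpolarized light through the first polarizer → I₁ = 62.7 mW/cm²/2 = 31.35 mW/cm², polarized at 16°.
I₂ = I₁ · cos²(33°) = 31.35 · 0.7034 = 22.05 mW/cm².
I₃ = I₂ · cos²(9°) = 22.05 · 0.9755 = 21.51 mW/cm².

I ≈ 21.5 mW/cm²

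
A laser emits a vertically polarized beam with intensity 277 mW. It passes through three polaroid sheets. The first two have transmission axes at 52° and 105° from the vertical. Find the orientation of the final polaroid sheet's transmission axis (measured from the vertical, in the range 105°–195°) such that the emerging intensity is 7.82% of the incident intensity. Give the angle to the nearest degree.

θ ≈ 146°

By Malus's law, I₁ = I₀ cos²(52° − 0°) = I₀ cos²(52°) = 0.379 I₀.
I₂ = I₁ cos²(105° − 52°) = 0.379 I₀ · cos²(53°) = 0.1373 I₀.
Need I₃/I₀ = 0.0782, so cos²(θ − 105°) = 0.0782 / 0.1373 = 0.5696.
θ − 105° = arccos(√0.5696) = 41.0°, giving θ ≈ 105 + 41.0 = 146.0°.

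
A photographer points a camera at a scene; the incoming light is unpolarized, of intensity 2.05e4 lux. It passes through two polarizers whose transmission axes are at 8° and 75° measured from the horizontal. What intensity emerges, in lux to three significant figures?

I ≈ 1560 lux

Unpolarized light through the first polarizer → I₁ = 2.05e4 lux/2 = 1.025e+04 lux, polarized at 8°.
I₂ = I₁ · cos²(67°) = 1.025e+04 · 0.1527 = 1565 lux.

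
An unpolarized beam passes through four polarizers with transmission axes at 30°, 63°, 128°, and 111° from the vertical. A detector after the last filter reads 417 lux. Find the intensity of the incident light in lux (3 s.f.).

Unpolarized light through the first polarizer → I₁ = ½ I₀, now polarized at 30°.
I₂ = I₁ cos²(63° − 30°) = 0.5 I₀ · cos²(33°) = 0.3517 I₀.
I₃ = I₂ cos²(128° − 63°) = 0.3517 I₀ · cos²(65°) = 0.06281 I₀.
I₄ = I₃ cos²(111° − 128°) = 0.06281 I₀ · cos²(17°) = 0.05744 I₀.
So 417 lux = 0.05744 I₀, giving I₀ = 417/0.05744 = 7259 lux.

I₀ ≈ 7260 lux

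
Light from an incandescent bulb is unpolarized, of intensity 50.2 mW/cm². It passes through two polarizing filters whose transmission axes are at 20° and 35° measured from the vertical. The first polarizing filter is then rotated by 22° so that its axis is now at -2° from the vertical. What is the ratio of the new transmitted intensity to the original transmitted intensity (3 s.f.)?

Before rotation:
Unpolarized light through the first polarizer → I₁ = ½ I₀, now polarized at 20°.
I₂ = I₁ cos²(35° − 20°) = 0.5 I₀ · cos²(15°) = 0.4665 I₀.
After rotation:
Unpolarized light through the first polarizer → I₁ = ½ I₀, now polarized at -2°.
I₂ = I₁ cos²(35° + 2°) = 0.5 I₀ · cos²(37°) = 0.3189 I₀.
Ratio = 0.3189 / 0.4665 = 0.6836.

I_new/I_old ≈ 0.684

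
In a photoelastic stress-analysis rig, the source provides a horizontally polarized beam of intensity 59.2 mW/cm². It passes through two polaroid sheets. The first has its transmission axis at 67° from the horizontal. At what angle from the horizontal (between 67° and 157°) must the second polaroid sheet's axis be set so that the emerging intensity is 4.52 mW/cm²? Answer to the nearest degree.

θ ≈ 112°

By Malus's law, I₁ = I₀ cos²(67° − 0°) = I₀ cos²(67°) = 0.1527 I₀.
Target fraction: 4.52 / 59.2 mW/cm² = 0.07635 of I₀.
Need I₂/I₀ = 0.07635, so cos²(θ − 67°) = 0.07635 / 0.1527 = 0.5001.
θ − 67° = arccos(√0.5001) = 45.0°, giving θ ≈ 67 + 45.0 = 112.0°.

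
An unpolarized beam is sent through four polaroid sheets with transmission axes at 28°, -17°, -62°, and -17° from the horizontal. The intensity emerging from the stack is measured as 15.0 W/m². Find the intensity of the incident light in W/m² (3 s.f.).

I₀ ≈ 240 W/m²

Unpolarized light through the first polarizer → I₁ = ½ I₀, now polarized at 28°.
I₂ = I₁ cos²(-17° − 28°) = 0.5 I₀ · cos²(45°) = 0.25 I₀.
I₃ = I₂ cos²(-62° + 17°) = 0.25 I₀ · cos²(45°) = 0.125 I₀.
I₄ = I₃ cos²(-17° + 62°) = 0.125 I₀ · cos²(45°) = 0.0625 I₀.
So 15.0 W/m² = 0.0625 I₀, giving I₀ = 15.0/0.0625 = 240 W/m².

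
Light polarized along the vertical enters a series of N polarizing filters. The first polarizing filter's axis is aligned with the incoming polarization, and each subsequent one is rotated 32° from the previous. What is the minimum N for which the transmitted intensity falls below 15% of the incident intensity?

First polarizer is aligned with the polarization: full transmission.
Each further stage multiplies by cos²(32°) = 0.7192.
After N polarizers: T = 0.7192^(N−1). Require T < 0.15 ⇒ N−1 > ln(0.15)/ln(0.7192) = 5.76, so N−1 ≥ 6 and N = 7.
Check: N=7 gives T = 0.1384 < 0.15; N=6 gives T = 0.1924.

N = 7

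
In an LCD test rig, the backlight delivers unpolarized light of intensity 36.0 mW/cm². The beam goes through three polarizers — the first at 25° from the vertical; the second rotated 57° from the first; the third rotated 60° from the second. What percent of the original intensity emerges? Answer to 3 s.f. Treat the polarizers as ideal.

≈ 3.71%

Unpolarized light through the first polarizer → I₁ = 36.0 mW/cm²/2 = 18 mW/cm², polarized at 25°.
I₂ = I₁ · cos²(57°) = 18 · 0.2966 = 5.339 mW/cm².
I₃ = I₂ · cos²(60°) = 5.339 · 0.25 = 1.335 mW/cm².
That is 3.708% of the incident intensity.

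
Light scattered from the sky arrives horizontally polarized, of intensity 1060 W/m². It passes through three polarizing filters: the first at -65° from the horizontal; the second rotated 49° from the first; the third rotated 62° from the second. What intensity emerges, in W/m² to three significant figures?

I ≈ 18.0 W/m²

I₁ = 1060 W/m² · cos²(65°) = 189.3 W/m².
I₂ = I₁ · cos²(49°) = 189.3 · 0.4304 = 81.49 W/m².
I₃ = I₂ · cos²(62°) = 81.49 · 0.2204 = 17.96 W/m².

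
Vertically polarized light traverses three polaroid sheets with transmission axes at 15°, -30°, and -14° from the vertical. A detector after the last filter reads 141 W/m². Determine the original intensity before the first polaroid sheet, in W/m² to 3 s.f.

I₀ ≈ 327 W/m²

By Malus's law, I₁ = I₀ cos²(15° − 0°) = I₀ cos²(15°) = 0.933 I₀.
I₂ = I₁ cos²(-30° − 15°) = 0.933 I₀ · cos²(45°) = 0.4665 I₀.
I₃ = I₂ cos²(-14° + 30°) = 0.4665 I₀ · cos²(16°) = 0.4311 I₀.
So 141 W/m² = 0.4311 I₀, giving I₀ = 141/0.4311 = 327.1 W/m².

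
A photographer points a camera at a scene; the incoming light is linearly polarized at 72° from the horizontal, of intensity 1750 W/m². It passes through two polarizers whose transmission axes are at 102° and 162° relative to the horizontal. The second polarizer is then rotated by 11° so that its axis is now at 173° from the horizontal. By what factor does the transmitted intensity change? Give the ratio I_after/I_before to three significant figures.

Before rotation:
I₁ = I₀ cos²(102° − 72°) = I₀ cos²(30°) = 0.75 I₀.
I₂ = I₁ cos²(162° − 102°) = 0.75 I₀ · cos²(60°) = 0.1875 I₀.
After rotation:
I₁ = I₀ cos²(102° − 72°) = I₀ cos²(30°) = 0.75 I₀.
I₂ = I₁ cos²(173° − 102°) = 0.75 I₀ · cos²(71°) = 0.0795 I₀.
Ratio = 0.0795 / 0.1875 = 0.424.

I_new/I_old ≈ 0.424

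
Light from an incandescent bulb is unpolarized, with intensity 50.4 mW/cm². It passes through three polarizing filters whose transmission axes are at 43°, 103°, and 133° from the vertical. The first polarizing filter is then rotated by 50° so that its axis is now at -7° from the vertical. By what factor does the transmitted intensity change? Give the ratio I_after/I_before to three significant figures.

I_new/I_old ≈ 0.468

Before rotation:
Unpolarized light through the first polarizer → I₁ = ½ I₀, now polarized at 43°.
I₂ = I₁ cos²(103° − 43°) = 0.5 I₀ · cos²(60°) = 0.125 I₀.
I₃ = I₂ cos²(133° − 103°) = 0.125 I₀ · cos²(30°) = 0.09375 I₀.
After rotation:
Unpolarized light through the first polarizer → I₁ = ½ I₀, now polarized at -7°.
Angle between axes 1 and 2: 70°. I₂ = 0.5 I₀ · cos²(70°) = 0.05849 I₀.
I₃ = I₂ cos²(133° − 103°) = 0.05849 I₀ · cos²(30°) = 0.04387 I₀.
Ratio = 0.04387 / 0.09375 = 0.4679.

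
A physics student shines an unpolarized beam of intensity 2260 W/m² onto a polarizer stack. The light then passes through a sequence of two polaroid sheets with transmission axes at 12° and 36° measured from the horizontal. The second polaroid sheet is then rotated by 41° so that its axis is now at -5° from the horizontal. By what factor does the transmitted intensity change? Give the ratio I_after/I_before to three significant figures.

I_new/I_old ≈ 1.10

Before rotation:
Unpolarized light through the first polarizer → I₁ = ½ I₀, now polarized at 12°.
I₂ = I₁ cos²(36° − 12°) = 0.5 I₀ · cos²(24°) = 0.4173 I₀.
After rotation:
Unpolarized light through the first polarizer → I₁ = ½ I₀, now polarized at 12°.
I₂ = I₁ cos²(-5° − 12°) = 0.5 I₀ · cos²(17°) = 0.4573 I₀.
Ratio = 0.4573 / 0.4173 = 1.096.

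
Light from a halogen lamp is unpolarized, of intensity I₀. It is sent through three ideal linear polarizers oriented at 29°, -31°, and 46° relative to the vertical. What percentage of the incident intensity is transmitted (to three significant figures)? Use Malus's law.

Unpolarized light through the first polarizer → I₁ = ½ I₀, now polarized at 29°.
I₂ = I₁ cos²(-31° − 29°) = 0.5 I₀ · cos²(60°) = 0.125 I₀.
I₃ = I₂ cos²(46° + 31°) = 0.125 I₀ · cos²(77°) = 0.006325 I₀.
That is 0.6325% of the incident intensity.

≈ 0.633%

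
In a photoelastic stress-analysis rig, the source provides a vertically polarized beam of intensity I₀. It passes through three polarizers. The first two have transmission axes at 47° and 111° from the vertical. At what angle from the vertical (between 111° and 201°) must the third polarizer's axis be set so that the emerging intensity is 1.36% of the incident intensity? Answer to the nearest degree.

θ ≈ 178°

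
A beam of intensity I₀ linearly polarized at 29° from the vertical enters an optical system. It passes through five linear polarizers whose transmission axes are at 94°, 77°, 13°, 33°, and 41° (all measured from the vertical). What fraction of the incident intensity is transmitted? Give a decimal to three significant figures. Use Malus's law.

≈ 0.0272 I₀

By Malus's law, I₁ = I₀ cos²(94° − 29°) = I₀ cos²(65°) = 0.1786 I₀.
I₂ = I₁ cos²(77° − 94°) = 0.1786 I₀ · cos²(17°) = 0.1633 I₀.
I₃ = I₂ cos²(13° − 77°) = 0.1633 I₀ · cos²(64°) = 0.03139 I₀.
I₄ = I₃ cos²(33° − 13°) = 0.03139 I₀ · cos²(20°) = 0.02772 I₀.
I₅ = I₄ cos²(41° − 33°) = 0.02772 I₀ · cos²(8°) = 0.02718 I₀.
Transmitted fraction = 0.02718.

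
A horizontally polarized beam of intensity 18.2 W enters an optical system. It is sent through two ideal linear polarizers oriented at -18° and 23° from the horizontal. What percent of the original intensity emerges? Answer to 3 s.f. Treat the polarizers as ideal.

≈ 51.5%

I₁ = 18.2 W · cos²(18°) = 16.46 W.
I₂ = I₁ · cos²(41°) = 16.46 · 0.5696 = 9.377 W.
That is 51.52% of the incident intensity.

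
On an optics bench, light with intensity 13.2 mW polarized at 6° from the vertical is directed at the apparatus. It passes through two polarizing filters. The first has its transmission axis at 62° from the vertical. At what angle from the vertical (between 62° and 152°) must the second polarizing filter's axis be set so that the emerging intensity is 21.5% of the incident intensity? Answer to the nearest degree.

θ ≈ 96°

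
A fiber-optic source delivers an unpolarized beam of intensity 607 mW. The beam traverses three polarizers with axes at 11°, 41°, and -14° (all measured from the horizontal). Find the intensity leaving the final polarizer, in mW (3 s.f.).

I ≈ 74.9 mW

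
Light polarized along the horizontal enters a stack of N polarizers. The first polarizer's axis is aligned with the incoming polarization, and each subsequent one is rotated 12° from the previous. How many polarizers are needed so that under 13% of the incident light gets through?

First polarizer is aligned with the polarization: full transmission.
Each further stage multiplies by cos²(12°) = 0.9568.
After N polarizers: T = 0.9568^(N−1). Require T < 0.13 ⇒ N−1 > ln(0.13)/ln(0.9568) = 46.17, so N−1 ≥ 47 and N = 48.
Check: N=48 gives T = 0.1253 < 0.13; N=47 gives T = 0.131.

N = 48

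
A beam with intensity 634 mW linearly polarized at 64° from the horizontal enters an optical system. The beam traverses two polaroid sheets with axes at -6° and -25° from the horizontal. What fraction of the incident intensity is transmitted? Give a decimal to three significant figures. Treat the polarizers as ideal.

By Malus's law, I₁ = 634 mW · cos²(70°) = 74.16 mW.
I₂ = I₁ · cos²(19°) = 74.16 · 0.894 = 66.3 mW.
Transmitted fraction = 0.1046.

I/I₀ ≈ 0.105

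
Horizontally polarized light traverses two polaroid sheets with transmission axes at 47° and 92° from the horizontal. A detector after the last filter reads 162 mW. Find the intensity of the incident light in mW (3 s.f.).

I₁ = I₀ cos²(47° − 0°) = I₀ cos²(47°) = 0.4651 I₀.
I₂ = I₁ cos²(92° − 47°) = 0.4651 I₀ · cos²(45°) = 0.2326 I₀.
So 162 mW = 0.2326 I₀, giving I₀ = 162/0.2326 = 696.6 mW.

I₀ ≈ 697 mW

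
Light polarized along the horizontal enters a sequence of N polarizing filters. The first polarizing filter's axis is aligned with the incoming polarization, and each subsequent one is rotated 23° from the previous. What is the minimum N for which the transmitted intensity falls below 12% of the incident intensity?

N = 14

First polarizer is aligned with the polarization: full transmission.
Each further stage multiplies by cos²(23°) = 0.8473.
After N polarizers: T = 0.8473^(N−1). Require T < 0.12 ⇒ N−1 > ln(0.12)/ln(0.8473) = 12.80, so N−1 ≥ 13 and N = 14.
Check: N=14 gives T = 0.1161 < 0.12; N=13 gives T = 0.137.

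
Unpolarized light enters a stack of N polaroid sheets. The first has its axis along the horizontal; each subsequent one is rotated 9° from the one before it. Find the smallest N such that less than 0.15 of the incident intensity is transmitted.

First polarizer halves the unpolarized light: factor 1/2.
Each further stage multiplies by cos²(9°) = 0.9755.
After N polarizers: T = 0.5·0.9755^(N−1). Require T < 0.15 ⇒ N−1 > ln(0.15/0.5)/ln(0.9755) = 48.59, so N−1 ≥ 49 and N = 50.
Check: N=50 gives T = 0.1485 < 0.15; N=49 gives T = 0.1522.

N = 50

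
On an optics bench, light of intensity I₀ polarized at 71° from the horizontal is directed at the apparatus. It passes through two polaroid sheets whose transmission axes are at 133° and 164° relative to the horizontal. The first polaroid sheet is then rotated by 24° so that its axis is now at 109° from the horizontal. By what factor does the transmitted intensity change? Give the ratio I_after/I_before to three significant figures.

Before rotation:
By Malus's law, I₁ = I₀ cos²(133° − 71°) = I₀ cos²(62°) = 0.2204 I₀.
I₂ = I₁ cos²(164° − 133°) = 0.2204 I₀ · cos²(31°) = 0.1619 I₀.
After rotation:
I₁ = I₀ cos²(109° − 71°) = I₀ cos²(38°) = 0.621 I₀.
I₂ = I₁ cos²(164° − 109°) = 0.621 I₀ · cos²(55°) = 0.2043 I₀.
Ratio = 0.2043 / 0.1619 = 1.262.

I_new/I_old ≈ 1.26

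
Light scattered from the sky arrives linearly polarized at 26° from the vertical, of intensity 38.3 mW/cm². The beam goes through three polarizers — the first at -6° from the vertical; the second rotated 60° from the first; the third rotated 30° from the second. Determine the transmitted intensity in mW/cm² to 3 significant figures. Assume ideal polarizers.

I ≈ 5.16 mW/cm²

I₁ = 38.3 mW/cm² · cos²(32°) = 27.54 mW/cm².
I₂ = I₁ · cos²(60°) = 27.54 · 0.25 = 6.886 mW/cm².
I₃ = I₂ · cos²(30°) = 6.886 · 0.75 = 5.165 mW/cm².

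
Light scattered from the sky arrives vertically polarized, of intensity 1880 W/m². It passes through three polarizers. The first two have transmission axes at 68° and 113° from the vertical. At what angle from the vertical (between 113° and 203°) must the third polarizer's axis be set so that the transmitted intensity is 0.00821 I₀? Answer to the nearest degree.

θ ≈ 183°

I₁ = I₀ cos²(68° − 0°) = I₀ cos²(68°) = 0.1403 I₀.
I₂ = I₁ cos²(113° − 68°) = 0.1403 I₀ · cos²(45°) = 0.07017 I₀.
Need I₃/I₀ = 0.00821, so cos²(θ − 113°) = 0.00821 / 0.07017 = 0.117.
θ − 113° = arccos(√0.117) = 70.0°, giving θ ≈ 113 + 70.0 = 183.0°.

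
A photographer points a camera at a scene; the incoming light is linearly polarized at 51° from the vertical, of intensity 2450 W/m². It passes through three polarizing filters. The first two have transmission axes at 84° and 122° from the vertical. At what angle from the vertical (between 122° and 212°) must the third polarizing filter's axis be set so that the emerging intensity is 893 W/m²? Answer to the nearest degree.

θ ≈ 146°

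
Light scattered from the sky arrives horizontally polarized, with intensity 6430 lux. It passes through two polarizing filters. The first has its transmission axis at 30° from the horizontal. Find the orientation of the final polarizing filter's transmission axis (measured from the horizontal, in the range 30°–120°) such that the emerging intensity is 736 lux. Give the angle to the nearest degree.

I₁ = I₀ cos²(30° − 0°) = I₀ cos²(30°) = 0.75 I₀.
Target fraction: 736 / 6430 lux = 0.1145 of I₀.
Need I₂/I₀ = 0.1145, so cos²(θ − 30°) = 0.1145 / 0.75 = 0.1526.
θ − 30° = arccos(√0.1526) = 67.0°, giving θ ≈ 30 + 67.0 = 97.0°.

θ ≈ 97°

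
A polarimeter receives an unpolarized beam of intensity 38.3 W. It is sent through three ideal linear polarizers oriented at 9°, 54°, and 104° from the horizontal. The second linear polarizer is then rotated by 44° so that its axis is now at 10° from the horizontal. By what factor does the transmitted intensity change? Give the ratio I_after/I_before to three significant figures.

I_new/I_old ≈ 0.0235

Before rotation:
Unpolarized light through the first polarizer → I₁ = ½ I₀, now polarized at 9°.
I₂ = I₁ cos²(54° − 9°) = 0.5 I₀ · cos²(45°) = 0.25 I₀.
I₃ = I₂ cos²(104° − 54°) = 0.25 I₀ · cos²(50°) = 0.1033 I₀.
After rotation:
Unpolarized light through the first polarizer → I₁ = ½ I₀, now polarized at 9°.
I₂ = I₁ cos²(10° − 9°) = 0.5 I₀ · cos²(1°) = 0.4998 I₀.
Angle between axes 2 and 3: 86°. I₃ = 0.4998 I₀ · cos²(86°) = 0.002432 I₀.
Ratio = 0.002432 / 0.1033 = 0.02355.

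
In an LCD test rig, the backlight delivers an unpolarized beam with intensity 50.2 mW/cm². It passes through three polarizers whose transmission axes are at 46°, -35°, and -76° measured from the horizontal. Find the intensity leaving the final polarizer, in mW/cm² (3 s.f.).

Unpolarized light through the first polarizer → I₁ = 50.2 mW/cm²/2 = 25.1 mW/cm², polarized at 46°.
I₂ = I₁ · cos²(81°) = 25.1 · 0.02447 = 0.6142 mW/cm².
I₃ = I₂ · cos²(41°) = 0.6142 · 0.5696 = 0.3499 mW/cm².

I ≈ 0.350 mW/cm²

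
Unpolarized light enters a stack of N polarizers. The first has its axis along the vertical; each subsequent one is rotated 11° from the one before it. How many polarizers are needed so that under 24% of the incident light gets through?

First polarizer halves the unpolarized light: factor 1/2.
Each further stage multiplies by cos²(11°) = 0.9636.
After N polarizers: T = 0.5·0.9636^(N−1). Require T < 0.24 ⇒ N−1 > ln(0.24/0.5)/ln(0.9636) = 19.79, so N−1 ≥ 20 and N = 21.
Check: N=21 gives T = 0.2381 < 0.24; N=20 gives T = 0.2471.

N = 21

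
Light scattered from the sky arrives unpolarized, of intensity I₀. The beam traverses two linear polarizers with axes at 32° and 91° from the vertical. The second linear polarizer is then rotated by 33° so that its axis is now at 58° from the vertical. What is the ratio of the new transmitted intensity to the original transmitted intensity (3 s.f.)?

Before rotation:
Unpolarized light through the first polarizer → I₁ = ½ I₀, now polarized at 32°.
I₂ = I₁ cos²(91° − 32°) = 0.5 I₀ · cos²(59°) = 0.1326 I₀.
After rotation:
Unpolarized light through the first polarizer → I₁ = ½ I₀, now polarized at 32°.
I₂ = I₁ cos²(58° − 32°) = 0.5 I₀ · cos²(26°) = 0.4039 I₀.
Ratio = 0.4039 / 0.1326 = 3.045.

I_new/I_old ≈ 3.05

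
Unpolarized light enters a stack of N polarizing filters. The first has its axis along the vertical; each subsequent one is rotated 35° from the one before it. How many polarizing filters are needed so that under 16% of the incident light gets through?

First polarizer halves the unpolarized light: factor 1/2.
Each further stage multiplies by cos²(35°) = 0.671.
After N polarizers: T = 0.5·0.671^(N−1). Require T < 0.16 ⇒ N−1 > ln(0.16/0.5)/ln(0.671) = 2.86, so N−1 ≥ 3 and N = 4.
Check: N=4 gives T = 0.1511 < 0.16; N=3 gives T = 0.2251.

N = 4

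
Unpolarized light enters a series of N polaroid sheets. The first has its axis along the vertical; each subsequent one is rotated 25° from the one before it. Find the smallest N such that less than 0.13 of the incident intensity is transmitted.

First polarizer halves the unpolarized light: factor 1/2.
Each further stage multiplies by cos²(25°) = 0.8214.
After N polarizers: T = 0.5·0.8214^(N−1). Require T < 0.13 ⇒ N−1 > ln(0.13/0.5)/ln(0.8214) = 6.85, so N−1 ≥ 7 and N = 8.
Check: N=8 gives T = 0.1261 < 0.13; N=7 gives T = 0.1536.

N = 8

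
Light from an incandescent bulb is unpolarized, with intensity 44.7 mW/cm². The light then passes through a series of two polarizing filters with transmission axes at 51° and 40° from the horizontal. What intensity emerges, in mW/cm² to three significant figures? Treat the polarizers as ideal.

Unpolarized light through the first polarizer → I₁ = 44.7 mW/cm²/2 = 22.35 mW/cm², polarized at 51°.
I₂ = I₁ · cos²(11°) = 22.35 · 0.9636 = 21.54 mW/cm².

I ≈ 21.5 mW/cm²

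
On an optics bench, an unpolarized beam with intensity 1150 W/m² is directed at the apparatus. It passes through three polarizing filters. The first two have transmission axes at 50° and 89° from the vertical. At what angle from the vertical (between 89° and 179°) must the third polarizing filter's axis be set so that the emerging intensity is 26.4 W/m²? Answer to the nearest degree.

θ ≈ 163°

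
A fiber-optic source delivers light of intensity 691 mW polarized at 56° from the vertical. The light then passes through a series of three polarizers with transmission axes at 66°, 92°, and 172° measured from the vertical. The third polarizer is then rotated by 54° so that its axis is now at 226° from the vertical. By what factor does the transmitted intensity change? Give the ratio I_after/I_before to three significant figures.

Before rotation:
I₁ = I₀ cos²(66° − 56°) = I₀ cos²(10°) = 0.9698 I₀.
I₂ = I₁ cos²(92° − 66°) = 0.9698 I₀ · cos²(26°) = 0.7835 I₀.
I₃ = I₂ cos²(172° − 92°) = 0.7835 I₀ · cos²(80°) = 0.02362 I₀.
After rotation:
I₁ = I₀ cos²(66° − 56°) = I₀ cos²(10°) = 0.9698 I₀.
I₂ = I₁ cos²(92° − 66°) = 0.9698 I₀ · cos²(26°) = 0.7835 I₀.
Angle between axes 2 and 3: 46°. I₃ = 0.7835 I₀ · cos²(46°) = 0.3781 I₀.
Ratio = 0.3781 / 0.02362 = 16.

I_new/I_old ≈ 16.0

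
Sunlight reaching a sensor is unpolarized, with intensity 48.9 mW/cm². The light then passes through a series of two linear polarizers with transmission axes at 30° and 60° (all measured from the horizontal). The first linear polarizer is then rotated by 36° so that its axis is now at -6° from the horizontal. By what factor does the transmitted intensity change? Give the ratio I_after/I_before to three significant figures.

Before rotation:
Unpolarized light through the first polarizer → I₁ = ½ I₀, now polarized at 30°.
I₂ = I₁ cos²(60° − 30°) = 0.5 I₀ · cos²(30°) = 0.375 I₀.
After rotation:
Unpolarized light through the first polarizer → I₁ = ½ I₀, now polarized at -6°.
I₂ = I₁ cos²(60° + 6°) = 0.5 I₀ · cos²(66°) = 0.08272 I₀.
Ratio = 0.08272 / 0.375 = 0.2206.

I_new/I_old ≈ 0.221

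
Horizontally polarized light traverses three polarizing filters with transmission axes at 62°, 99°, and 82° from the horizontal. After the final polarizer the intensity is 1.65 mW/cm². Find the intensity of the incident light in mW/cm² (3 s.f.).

I₀ ≈ 12.8 mW/cm²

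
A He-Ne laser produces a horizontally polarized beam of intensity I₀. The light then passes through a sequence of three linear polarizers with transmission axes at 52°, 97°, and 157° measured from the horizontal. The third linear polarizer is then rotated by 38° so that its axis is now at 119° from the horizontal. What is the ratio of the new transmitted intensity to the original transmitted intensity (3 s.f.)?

I_new/I_old ≈ 3.44

Before rotation:
I₁ = I₀ cos²(52° − 0°) = I₀ cos²(52°) = 0.379 I₀.
I₂ = I₁ cos²(97° − 52°) = 0.379 I₀ · cos²(45°) = 0.1895 I₀.
I₃ = I₂ cos²(157° − 97°) = 0.1895 I₀ · cos²(60°) = 0.04738 I₀.
After rotation:
I₁ = I₀ cos²(52° − 0°) = I₀ cos²(52°) = 0.379 I₀.
I₂ = I₁ cos²(97° − 52°) = 0.379 I₀ · cos²(45°) = 0.1895 I₀.
I₃ = I₂ cos²(119° − 97°) = 0.1895 I₀ · cos²(22°) = 0.1629 I₀.
Ratio = 0.1629 / 0.04738 = 3.439.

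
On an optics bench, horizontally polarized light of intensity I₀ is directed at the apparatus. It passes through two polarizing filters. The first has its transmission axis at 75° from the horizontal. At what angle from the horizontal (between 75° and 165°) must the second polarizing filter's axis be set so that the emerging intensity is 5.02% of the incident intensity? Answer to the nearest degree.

θ ≈ 105°

By Malus's law, I₁ = I₀ cos²(75° − 0°) = I₀ cos²(75°) = 0.06699 I₀.
Need I₂/I₀ = 0.0502, so cos²(θ − 75°) = 0.0502 / 0.06699 = 0.7494.
θ − 75° = arccos(√0.7494) = 30.0°, giving θ ≈ 75 + 30.0 = 105.0°.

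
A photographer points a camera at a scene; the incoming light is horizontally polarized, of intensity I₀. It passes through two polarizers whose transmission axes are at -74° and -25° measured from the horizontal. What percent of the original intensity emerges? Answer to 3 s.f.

≈ 3.27%

I₁ = I₀ cos²(-74° − 0°) = I₀ cos²(74°) = 0.07598 I₀.
I₂ = I₁ cos²(-25° + 74°) = 0.07598 I₀ · cos²(49°) = 0.0327 I₀.
That is 3.27% of the incident intensity.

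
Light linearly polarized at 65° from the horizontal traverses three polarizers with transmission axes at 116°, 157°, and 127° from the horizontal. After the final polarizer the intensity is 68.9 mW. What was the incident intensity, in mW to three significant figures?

I₁ = I₀ cos²(116° − 65°) = I₀ cos²(51°) = 0.396 I₀.
I₂ = I₁ cos²(157° − 116°) = 0.396 I₀ · cos²(41°) = 0.2256 I₀.
I₃ = I₂ cos²(127° − 157°) = 0.2256 I₀ · cos²(30°) = 0.1692 I₀.
So 68.9 mW = 0.1692 I₀, giving I₀ = 68.9/0.1692 = 407.2 mW.

I₀ ≈ 407 mW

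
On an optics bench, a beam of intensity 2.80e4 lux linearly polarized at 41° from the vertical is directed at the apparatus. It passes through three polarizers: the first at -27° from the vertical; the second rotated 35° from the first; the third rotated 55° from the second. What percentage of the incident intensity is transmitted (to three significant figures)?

I₁ = 2.80e4 lux · cos²(68°) = 3929 lux.
I₂ = I₁ · cos²(35°) = 3929 · 0.671 = 2637 lux.
I₃ = I₂ · cos²(55°) = 2637 · 0.329 = 867.4 lux.
That is 3.098% of the incident intensity.

≈ 3.10%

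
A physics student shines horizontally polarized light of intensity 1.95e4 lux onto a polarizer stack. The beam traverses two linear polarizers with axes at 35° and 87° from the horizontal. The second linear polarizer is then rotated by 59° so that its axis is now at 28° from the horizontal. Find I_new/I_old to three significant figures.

I_new/I_old ≈ 2.60

Before rotation:
I₁ = I₀ cos²(35° − 0°) = I₀ cos²(35°) = 0.671 I₀.
I₂ = I₁ cos²(87° − 35°) = 0.671 I₀ · cos²(52°) = 0.2543 I₀.
After rotation:
I₁ = I₀ cos²(35° − 0°) = I₀ cos²(35°) = 0.671 I₀.
I₂ = I₁ cos²(28° − 35°) = 0.671 I₀ · cos²(7°) = 0.661 I₀.
Ratio = 0.661 / 0.2543 = 2.599.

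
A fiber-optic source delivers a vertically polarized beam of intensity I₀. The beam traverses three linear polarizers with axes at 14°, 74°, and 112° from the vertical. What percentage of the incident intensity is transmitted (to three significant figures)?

I₁ = I₀ cos²(14° − 0°) = I₀ cos²(14°) = 0.9415 I₀.
I₂ = I₁ cos²(74° − 14°) = 0.9415 I₀ · cos²(60°) = 0.2354 I₀.
I₃ = I₂ cos²(112° − 74°) = 0.2354 I₀ · cos²(38°) = 0.1462 I₀.
That is 14.62% of the incident intensity.

≈ 14.6%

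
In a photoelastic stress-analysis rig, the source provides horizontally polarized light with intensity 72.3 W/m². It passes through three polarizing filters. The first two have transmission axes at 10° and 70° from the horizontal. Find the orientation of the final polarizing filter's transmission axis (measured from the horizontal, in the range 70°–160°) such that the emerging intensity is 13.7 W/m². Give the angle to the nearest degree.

θ ≈ 98°

By Malus's law, I₁ = I₀ cos²(10° − 0°) = I₀ cos²(10°) = 0.9698 I₀.
I₂ = I₁ cos²(70° − 10°) = 0.9698 I₀ · cos²(60°) = 0.2425 I₀.
Target fraction: 13.7 / 72.3 W/m² = 0.1895 of I₀.
Need I₃/I₀ = 0.1895, so cos²(θ − 70°) = 0.1895 / 0.2425 = 0.7815.
θ − 70° = arccos(√0.7815) = 27.9°, giving θ ≈ 70 + 27.9 = 97.9°.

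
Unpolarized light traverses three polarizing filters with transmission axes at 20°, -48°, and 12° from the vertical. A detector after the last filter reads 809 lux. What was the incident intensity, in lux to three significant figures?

Unpolarized light through the first polarizer → I₁ = ½ I₀, now polarized at 20°.
I₂ = I₁ cos²(-48° − 20°) = 0.5 I₀ · cos²(68°) = 0.07017 I₀.
I₃ = I₂ cos²(12° + 48°) = 0.07017 I₀ · cos²(60°) = 0.01754 I₀.
So 809 lux = 0.01754 I₀, giving I₀ = 809/0.01754 = 4.612e+04 lux.

I₀ ≈ 4.61e4 lux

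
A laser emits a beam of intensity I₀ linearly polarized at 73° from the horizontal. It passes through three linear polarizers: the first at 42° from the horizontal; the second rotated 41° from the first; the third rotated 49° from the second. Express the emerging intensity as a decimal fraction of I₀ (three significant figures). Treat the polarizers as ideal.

≈ 0.180 I₀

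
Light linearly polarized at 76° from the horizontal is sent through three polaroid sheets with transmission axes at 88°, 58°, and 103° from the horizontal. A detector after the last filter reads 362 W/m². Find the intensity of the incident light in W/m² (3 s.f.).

I₀ ≈ 1010 W/m²

I₁ = I₀ cos²(88° − 76°) = I₀ cos²(12°) = 0.9568 I₀.
I₂ = I₁ cos²(58° − 88°) = 0.9568 I₀ · cos²(30°) = 0.7176 I₀.
I₃ = I₂ cos²(103° − 58°) = 0.7176 I₀ · cos²(45°) = 0.3588 I₀.
So 362 W/m² = 0.3588 I₀, giving I₀ = 362/0.3588 = 1009 W/m².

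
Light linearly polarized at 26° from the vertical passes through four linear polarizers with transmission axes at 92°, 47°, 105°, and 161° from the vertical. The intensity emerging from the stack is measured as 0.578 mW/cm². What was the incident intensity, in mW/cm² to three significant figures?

I₀ ≈ 79.6 mW/cm²

By Malus's law, I₁ = I₀ cos²(92° − 26°) = I₀ cos²(66°) = 0.1654 I₀.
I₂ = I₁ cos²(47° − 92°) = 0.1654 I₀ · cos²(45°) = 0.08272 I₀.
I₃ = I₂ cos²(105° − 47°) = 0.08272 I₀ · cos²(58°) = 0.02323 I₀.
I₄ = I₃ cos²(161° − 105°) = 0.02323 I₀ · cos²(56°) = 0.007263 I₀.
So 0.578 mW/cm² = 0.007263 I₀, giving I₀ = 0.578/0.007263 = 79.58 mW/cm².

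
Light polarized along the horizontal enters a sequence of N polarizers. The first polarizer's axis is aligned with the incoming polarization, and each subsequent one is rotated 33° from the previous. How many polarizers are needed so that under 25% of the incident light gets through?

N = 5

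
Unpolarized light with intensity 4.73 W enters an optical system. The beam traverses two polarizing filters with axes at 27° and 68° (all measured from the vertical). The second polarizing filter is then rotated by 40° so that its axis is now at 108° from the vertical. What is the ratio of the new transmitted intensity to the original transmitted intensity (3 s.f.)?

I_new/I_old ≈ 0.0430

Before rotation:
Unpolarized light through the first polarizer → I₁ = ½ I₀, now polarized at 27°.
I₂ = I₁ cos²(68° − 27°) = 0.5 I₀ · cos²(41°) = 0.2848 I₀.
After rotation:
Unpolarized light through the first polarizer → I₁ = ½ I₀, now polarized at 27°.
I₂ = I₁ cos²(108° − 27°) = 0.5 I₀ · cos²(81°) = 0.01224 I₀.
Ratio = 0.01224 / 0.2848 = 0.04296.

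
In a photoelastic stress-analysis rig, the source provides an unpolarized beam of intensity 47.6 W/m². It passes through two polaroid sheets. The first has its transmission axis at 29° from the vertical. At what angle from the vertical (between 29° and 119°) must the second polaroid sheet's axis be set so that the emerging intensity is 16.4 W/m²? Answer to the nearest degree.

Unpolarized light through the first polarizer → I₁ = ½ I₀, now polarized at 29°.
Target fraction: 16.4 / 47.6 W/m² = 0.3445 of I₀.
Need I₂/I₀ = 0.3445, so cos²(θ − 29°) = 0.3445 / 0.5 = 0.6891.
θ − 29° = arccos(√0.6891) = 33.9°, giving θ ≈ 29 + 33.9 = 62.9°.

θ ≈ 63°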